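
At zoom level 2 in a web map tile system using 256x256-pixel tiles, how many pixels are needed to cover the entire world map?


tiles per axis = 2^2 = 4
total tiles = 4^2 = 16
pixels per axis = 4 * 256 = 1024
total pixels = 1024^2 = 1048576

1048576 pixels


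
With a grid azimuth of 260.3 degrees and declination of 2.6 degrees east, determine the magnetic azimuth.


magnetic azimuth = grid azimuth - declination (east +ve)
mag_az = 260.3 - 2.6 = 257.7 degrees

257.7 degrees


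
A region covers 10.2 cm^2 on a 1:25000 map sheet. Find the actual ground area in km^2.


ground_area = 10.2 * (25000/100)^2 = 637500.0 m^2 = 0.6375 km^2 ≈ 0.638 km^2

0.638 km^2


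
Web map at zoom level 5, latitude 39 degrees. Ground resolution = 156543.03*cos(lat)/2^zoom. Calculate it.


res = 156543.03 * cos(39) / 2^5 = 156543.03 * 0.77714596 / 32 = 3801.77 m/pixel

3801.77 m/pixel


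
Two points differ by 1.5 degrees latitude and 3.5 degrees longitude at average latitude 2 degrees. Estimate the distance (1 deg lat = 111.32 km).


dlat_km = 1.5 * 111.32 = 166.98
dlon_km = 3.5 * 111.32 * cos(2) ≈ 389.383
dist = sqrt(166.98^2 + 389.383^2) ≈ 423.7 km

423.7 km


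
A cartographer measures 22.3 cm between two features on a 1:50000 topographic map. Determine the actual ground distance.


ground = 22.3 cm * 50000 / 100 = 11150.0 m = 11.15 km

11.15 km


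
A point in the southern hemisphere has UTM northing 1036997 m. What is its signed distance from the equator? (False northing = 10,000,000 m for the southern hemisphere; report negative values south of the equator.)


For southern: actual = 1036997 - 10000000 = -8963003 m

-8963003 m


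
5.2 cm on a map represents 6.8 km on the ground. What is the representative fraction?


ground = 6.8 km = 680000 cm; RF denominator = ground / map = 680000 / 5.2 ≈ 130769; RF = 1:130769

1:130769


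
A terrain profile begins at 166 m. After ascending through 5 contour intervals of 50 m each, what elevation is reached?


elevation = 166 + 5 * 50 = 416 m

416 m


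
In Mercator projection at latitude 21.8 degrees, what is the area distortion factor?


area_distortion = 1/cos^2(21.8) = 1.16

1.16


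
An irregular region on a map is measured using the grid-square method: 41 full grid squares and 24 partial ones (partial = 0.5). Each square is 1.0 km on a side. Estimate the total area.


effective squares = 41 + 24 * 0.5 = 53.0
area = 53.0 * 1.0 = 53.0 km^2

53.0 km^2


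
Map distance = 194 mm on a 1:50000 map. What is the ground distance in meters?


ground = 194 mm * 50000 / 1000 = 9700.0 m

9700.0 m


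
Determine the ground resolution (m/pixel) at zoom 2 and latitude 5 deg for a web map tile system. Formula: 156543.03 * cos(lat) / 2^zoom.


res = 156543.03 * cos(5) / 2^2 = 156543.03 * 0.9961947 / 4 = 38986.83 m/pixel

38986.83 m/pixel


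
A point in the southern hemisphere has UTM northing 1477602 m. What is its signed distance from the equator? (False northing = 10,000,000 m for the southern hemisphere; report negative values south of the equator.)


For southern: actual = 1477602 - 10000000 = -8522398 m

-8522398 m


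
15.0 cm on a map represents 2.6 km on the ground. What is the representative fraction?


ground = 2.6 km = 260000 cm; RF denominator = ground / map = 260000 / 15.0 ≈ 17333; RF = 1:17333

1:17333


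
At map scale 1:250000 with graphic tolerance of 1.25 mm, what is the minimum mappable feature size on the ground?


ground = 1.25 mm * 250000 / 1000 = 312.5 m

312.5 m


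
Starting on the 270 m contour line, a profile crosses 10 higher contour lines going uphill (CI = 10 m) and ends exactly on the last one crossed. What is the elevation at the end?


elevation = 270 + 10 * 10 = 370 m

370 m


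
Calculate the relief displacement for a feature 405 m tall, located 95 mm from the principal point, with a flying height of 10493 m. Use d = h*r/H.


d = h * r / H = 405 * 95 / 10493 = 3.67 mm

3.67 mm


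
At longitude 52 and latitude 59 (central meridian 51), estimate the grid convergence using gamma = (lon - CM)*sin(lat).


gamma = (52 - 51) * sin(59) = 1 * 0.857167 = 0.857 degrees

0.857 degrees


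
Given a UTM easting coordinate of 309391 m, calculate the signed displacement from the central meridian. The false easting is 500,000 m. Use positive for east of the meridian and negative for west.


displacement = 309391 - 500000 = -190609 m

-190609 m


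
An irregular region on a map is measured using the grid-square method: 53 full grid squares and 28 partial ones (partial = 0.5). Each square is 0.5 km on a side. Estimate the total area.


effective squares = 53 + 28 * 0.5 = 67.0
area = 67.0 * 0.25 = 16.75 km^2

16.75 km^2


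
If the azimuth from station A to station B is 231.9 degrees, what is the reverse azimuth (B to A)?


back azimuth = (231.9 + 180) mod 360 = 51.9 degrees

51.9 degrees


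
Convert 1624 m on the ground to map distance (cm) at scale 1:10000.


map_cm = 1624 * 100 / 10000 = 16.24 cm

16.24 cm


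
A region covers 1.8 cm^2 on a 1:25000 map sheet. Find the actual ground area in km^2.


ground_area = 1.8 * (25000/100)^2 = 112500.0 m^2 = 0.1125 km^2 ≈ 0.113 km^2

0.113 km^2


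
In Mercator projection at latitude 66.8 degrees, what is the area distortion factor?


area_distortion = 1/cos^2(66.8) = 6.444

6.444


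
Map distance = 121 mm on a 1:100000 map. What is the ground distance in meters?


ground = 121 mm * 100000 / 1000 = 12100.0 m

12100.0 m


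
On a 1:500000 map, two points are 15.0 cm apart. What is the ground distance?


ground = 15.0 cm * 500000 / 100 = 75000.0 m = 75.0 km

75.0 km


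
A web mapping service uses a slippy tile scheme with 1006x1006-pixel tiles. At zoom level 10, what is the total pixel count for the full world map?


tiles per axis = 2^10 = 1024
total tiles = 1024^2 = 1048576
pixels per axis = 1024 * 1006 = 1030144
total pixels = 1030144^2 = 1061196660736

1061196660736 pixels


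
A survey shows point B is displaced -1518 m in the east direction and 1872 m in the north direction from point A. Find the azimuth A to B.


az = atan2(-1518, 1872) = -39.0 deg
adjusted to 0-360: 321.0 degrees

321.0 degrees


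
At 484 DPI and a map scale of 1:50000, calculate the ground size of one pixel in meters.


pixel_cm = 2.54 / 484 ≈ 0.005248 cm
ground = pixel_cm * 50000 / 100 = 2.54 * 50000 / (484 * 100) = 127000 / 48400 ≈ 2.62 m

2.62 m


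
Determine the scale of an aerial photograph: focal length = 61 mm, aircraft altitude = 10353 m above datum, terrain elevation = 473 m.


scale = f / (H - h) = 61 mm / 9880 m = 61 / 9880000 = 1:161967

1:161967


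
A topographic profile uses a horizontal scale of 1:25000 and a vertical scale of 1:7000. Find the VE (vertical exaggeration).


VE = horizontal_scale / vertical_scale = 25000 / 7000 ≈ 3.6

3.6x


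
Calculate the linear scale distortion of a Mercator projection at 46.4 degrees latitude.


SF = 1 / cos(46.4) = 1 / 0.68962 = 1.45

1.45


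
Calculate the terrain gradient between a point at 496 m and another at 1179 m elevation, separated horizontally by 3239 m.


gradient = (1179 - 496) / 3239 = 683 / 3239 = 0.2109

0.2109


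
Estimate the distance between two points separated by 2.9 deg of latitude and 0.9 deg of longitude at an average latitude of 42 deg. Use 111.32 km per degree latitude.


dlat_km = 2.9 * 111.32 = 322.828
dlon_km = 0.9 * 111.32 * cos(42) ≈ 74.454
dist = sqrt(322.828^2 + 74.454^2) ≈ 331.3 km

331.3 km


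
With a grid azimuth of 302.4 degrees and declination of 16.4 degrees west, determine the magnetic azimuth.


magnetic azimuth = grid azimuth - declination (east +ve)
mag_az = 302.4 - -16.4 = 318.8 degrees

318.8 degrees


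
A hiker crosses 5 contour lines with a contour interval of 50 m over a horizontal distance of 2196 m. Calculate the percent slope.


elevation change = 5 * 50 = 250 m
slope = 250 / 2196 * 100 = 11.4%

11.4%


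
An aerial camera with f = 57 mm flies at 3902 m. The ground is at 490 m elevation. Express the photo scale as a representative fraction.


scale = f / (H - h) = 57 mm / 3412 m = 57 / 3412000 = 1:59860

1:59860


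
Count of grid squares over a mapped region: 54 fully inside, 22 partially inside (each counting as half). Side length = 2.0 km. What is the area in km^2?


effective squares = 54 + 22 * 0.5 = 65.0
area = 65.0 * 4.0 = 260.0 km^2

260.0 km^2


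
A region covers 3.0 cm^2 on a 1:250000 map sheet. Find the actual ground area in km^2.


ground_area = 3.0 * (250000/100)^2 = 18750000.0 m^2 = 18.75 km^2

18.75 km^2


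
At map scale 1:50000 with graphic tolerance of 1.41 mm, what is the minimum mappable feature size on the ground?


ground = 1.41 mm * 50000 / 1000 = 70.5 m

70.5 m


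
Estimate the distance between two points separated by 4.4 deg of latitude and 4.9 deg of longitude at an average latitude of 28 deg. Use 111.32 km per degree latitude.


dlat_km = 4.4 * 111.32 = 489.808
dlon_km = 4.9 * 111.32 * cos(28) ≈ 481.62
dist = sqrt(489.808^2 + 481.62^2) ≈ 686.9 km

686.9 km


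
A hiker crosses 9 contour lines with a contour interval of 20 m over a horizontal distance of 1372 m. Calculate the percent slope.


elevation change = 9 * 20 = 180 m
slope = 180 / 1372 * 100 = 13.1%

13.1%


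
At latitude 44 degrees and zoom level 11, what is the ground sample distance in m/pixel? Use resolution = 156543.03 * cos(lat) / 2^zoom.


res = 156543.03 * cos(44) / 2^11 = 156543.03 * 0.7193398 / 2048 = 54.98 m/pixel

54.98 m/pixel


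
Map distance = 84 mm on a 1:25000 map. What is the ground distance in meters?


ground = 84 mm * 25000 / 1000 = 2100.0 m

2100.0 m


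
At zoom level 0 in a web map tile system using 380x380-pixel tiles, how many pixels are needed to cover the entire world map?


tiles per axis = 2^0 = 1
total tiles = 1^2 = 1
pixels per axis = 1 * 380 = 380
total pixels = 380^2 = 144400

144400 pixels


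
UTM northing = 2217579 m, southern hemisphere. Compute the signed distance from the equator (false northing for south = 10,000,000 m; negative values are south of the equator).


For southern: actual = 2217579 - 10000000 = -7782421 m

-7782421 m


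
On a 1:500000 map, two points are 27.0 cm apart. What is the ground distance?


ground = 27.0 cm * 500000 / 100 = 135000.0 m = 135.0 km

135.0 km


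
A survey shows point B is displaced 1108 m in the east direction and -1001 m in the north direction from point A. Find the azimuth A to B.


az = atan2(1108, -1001) = 132.1 deg
adjusted to 0-360: 132.1 degrees

132.1 degrees


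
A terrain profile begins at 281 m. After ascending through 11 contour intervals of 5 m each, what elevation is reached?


elevation = 281 + 11 * 5 = 336 m

336 m


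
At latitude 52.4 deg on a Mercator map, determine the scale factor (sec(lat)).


SF = 1 / cos(52.4) = 1 / 0.610145 = 1.639

1.639


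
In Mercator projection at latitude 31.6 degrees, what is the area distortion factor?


area_distortion = 1/cos^2(31.6) = 1.378

1.378


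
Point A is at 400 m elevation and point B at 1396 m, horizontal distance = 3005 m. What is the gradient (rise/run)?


gradient = (1396 - 400) / 3005 = 996 / 3005 = 0.3314

0.3314


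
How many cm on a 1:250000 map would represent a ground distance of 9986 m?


map_cm = 9986 * 100 / 250000 = 3.9944 cm ≈ 3.99 cm

3.99 cm


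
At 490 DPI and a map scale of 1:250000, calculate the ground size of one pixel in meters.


pixel_cm = 2.54 / 490 ≈ 0.005184 cm
ground = pixel_cm * 250000 / 100 = 2.54 * 250000 / (490 * 100) = 635000 / 49000 ≈ 12.96 m

12.96 m


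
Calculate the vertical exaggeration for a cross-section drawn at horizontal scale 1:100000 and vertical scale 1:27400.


VE = horizontal_scale / vertical_scale = 100000 / 27400 ≈ 3.6

3.6x


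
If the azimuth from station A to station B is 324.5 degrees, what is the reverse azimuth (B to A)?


back azimuth = (324.5 + 180) mod 360 = 144.5 degrees

144.5 degrees


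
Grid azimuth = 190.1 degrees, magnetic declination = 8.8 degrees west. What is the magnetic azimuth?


magnetic azimuth = grid azimuth - declination (east +ve)
mag_az = 190.1 - -8.8 = 198.9 degrees

198.9 degrees


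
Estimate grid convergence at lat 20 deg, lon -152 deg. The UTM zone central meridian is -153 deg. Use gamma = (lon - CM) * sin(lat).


gamma = (-152 - -153) * sin(20) = 1 * 0.34202 = 0.342 degrees

0.342 degrees


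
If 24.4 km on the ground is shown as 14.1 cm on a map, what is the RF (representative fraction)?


ground = 24.4 km = 2440000 cm; RF denominator = ground / map = 2440000 / 14.1 ≈ 173050; RF = 1:173050

1:173050


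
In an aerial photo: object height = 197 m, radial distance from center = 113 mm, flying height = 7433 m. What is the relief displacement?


d = h * r / H = 197 * 113 / 7433 = 2.99 mm

2.99 mm


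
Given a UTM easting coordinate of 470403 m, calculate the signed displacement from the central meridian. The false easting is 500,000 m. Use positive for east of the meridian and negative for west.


displacement = 470403 - 500000 = -29597 m

-29597 m


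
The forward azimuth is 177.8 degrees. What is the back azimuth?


back azimuth = (177.8 + 180) mod 360 = 357.8 degrees

357.8 degrees


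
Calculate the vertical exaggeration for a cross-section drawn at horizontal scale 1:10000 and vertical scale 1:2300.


VE = horizontal_scale / vertical_scale = 10000 / 2300 ≈ 4.3

4.3x


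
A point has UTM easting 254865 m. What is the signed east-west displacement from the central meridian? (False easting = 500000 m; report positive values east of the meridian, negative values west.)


displacement = 254865 - 500000 = -245135 m

-245135 m


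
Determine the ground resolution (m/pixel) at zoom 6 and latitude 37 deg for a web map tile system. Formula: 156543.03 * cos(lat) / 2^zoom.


res = 156543.03 * cos(37) / 2^6 = 156543.03 * 0.79863551 / 64 = 1953.45 m/pixel

1953.45 m/pixel


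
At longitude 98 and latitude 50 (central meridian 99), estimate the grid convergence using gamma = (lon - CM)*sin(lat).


gamma = (98 - 99) * sin(50) = -1 * 0.766044 = -0.766 degrees

-0.766 degrees


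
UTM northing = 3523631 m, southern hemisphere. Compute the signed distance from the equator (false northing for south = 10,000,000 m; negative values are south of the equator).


For southern: actual = 3523631 - 10000000 = -6476369 m

-6476369 m


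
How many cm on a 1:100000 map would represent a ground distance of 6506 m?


map_cm = 6506 * 100 / 100000 = 6.506 cm ≈ 6.51 cm

6.51 cm


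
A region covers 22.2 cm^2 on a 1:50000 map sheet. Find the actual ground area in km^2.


ground_area = 22.2 * (50000/100)^2 = 5550000.0 m^2 = 5.55 km^2

5.55 km^2


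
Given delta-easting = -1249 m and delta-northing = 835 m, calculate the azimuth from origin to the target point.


az = atan2(-1249, 835) = -56.2 deg
adjusted to 0-360: 303.8 degrees

303.8 degrees


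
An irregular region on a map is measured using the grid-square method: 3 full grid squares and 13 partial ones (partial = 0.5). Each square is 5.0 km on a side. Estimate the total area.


effective squares = 3 + 13 * 0.5 = 9.5
area = 9.5 * 25.0 = 237.5 km^2

237.5 km^2


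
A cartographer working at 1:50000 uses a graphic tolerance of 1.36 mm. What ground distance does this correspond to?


ground = 1.36 mm * 50000 / 1000 = 68.0 m

68.0 m


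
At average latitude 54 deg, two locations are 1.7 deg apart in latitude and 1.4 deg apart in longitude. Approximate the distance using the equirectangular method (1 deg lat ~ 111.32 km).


dlat_km = 1.7 * 111.32 = 189.244
dlon_km = 1.4 * 111.32 * cos(54) ≈ 91.605
dist = sqrt(189.244^2 + 91.605^2) ≈ 210.2 km

210.2 km


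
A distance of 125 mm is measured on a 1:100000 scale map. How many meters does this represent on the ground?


ground = 125 mm * 100000 / 1000 = 12500.0 m

12500.0 m


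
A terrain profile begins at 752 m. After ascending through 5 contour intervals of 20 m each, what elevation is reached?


elevation = 752 + 5 * 20 = 852 m

852 m


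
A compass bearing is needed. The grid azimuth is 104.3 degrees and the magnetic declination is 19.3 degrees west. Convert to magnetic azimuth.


magnetic azimuth = grid azimuth - declination (east +ve)
mag_az = 104.3 - -19.3 = 123.6 degrees

123.6 degrees


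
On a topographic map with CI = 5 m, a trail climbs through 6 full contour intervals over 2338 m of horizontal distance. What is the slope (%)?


elevation change = 6 * 5 = 30 m
slope = 30 / 2338 * 100 = 1.3%

1.3%


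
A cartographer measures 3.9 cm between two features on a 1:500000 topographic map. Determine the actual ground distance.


ground = 3.9 cm * 500000 / 100 = 19500.0 m = 19.5 km

19.5 km


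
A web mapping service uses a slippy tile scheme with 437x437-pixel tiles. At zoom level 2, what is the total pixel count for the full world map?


tiles per axis = 2^2 = 4
total tiles = 4^2 = 16
pixels per axis = 4 * 437 = 1748
total pixels = 1748^2 = 3055504

3055504 pixels


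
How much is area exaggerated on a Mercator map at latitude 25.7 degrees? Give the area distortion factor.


area_distortion = 1/cos^2(25.7) = 1.232

1.232


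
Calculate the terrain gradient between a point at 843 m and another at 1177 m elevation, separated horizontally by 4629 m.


gradient = (1177 - 843) / 4629 = 334 / 4629 = 0.0722

0.0722


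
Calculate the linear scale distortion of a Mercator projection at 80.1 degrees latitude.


SF = 1 / cos(80.1) = 1 / 0.171929 = 5.816

5.816


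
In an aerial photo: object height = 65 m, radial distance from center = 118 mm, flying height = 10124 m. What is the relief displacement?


d = h * r / H = 65 * 118 / 10124 = 0.76 mm

0.76 mm


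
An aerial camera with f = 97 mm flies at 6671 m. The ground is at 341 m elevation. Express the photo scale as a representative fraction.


scale = f / (H - h) = 97 mm / 6330 m = 97 / 6330000 = 1:65258

1:65258


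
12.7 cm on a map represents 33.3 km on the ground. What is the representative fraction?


ground = 33.3 km = 3330000 cm; RF denominator = ground / map = 3330000 / 12.7 ≈ 262205; RF = 1:262205

1:262205


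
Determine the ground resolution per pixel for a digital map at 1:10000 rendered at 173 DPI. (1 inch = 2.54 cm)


pixel_cm = 2.54 / 173 ≈ 0.014682 cm
ground = pixel_cm * 10000 / 100 = 2.54 * 10000 / (173 * 100) = 25400 / 17300 ≈ 1.47 m

1.47 m


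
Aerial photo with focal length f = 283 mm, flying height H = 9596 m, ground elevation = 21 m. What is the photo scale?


scale = f / (H - h) = 283 mm / 9575 m = 283 / 9575000 = 1:33834

1:33834


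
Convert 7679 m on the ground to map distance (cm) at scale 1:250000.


map_cm = 7679 * 100 / 250000 = 3.0716 cm ≈ 3.07 cm

3.07 cm


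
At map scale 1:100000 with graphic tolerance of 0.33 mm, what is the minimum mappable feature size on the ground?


ground = 0.33 mm * 100000 / 1000 = 33.0 m

33.0 m


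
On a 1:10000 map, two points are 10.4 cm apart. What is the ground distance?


ground = 10.4 cm * 10000 / 100 = 1040.0 m = 1.04 km

1.04 km


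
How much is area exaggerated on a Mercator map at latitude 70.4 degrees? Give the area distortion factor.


area_distortion = 1/cos^2(70.4) = 8.887

8.887


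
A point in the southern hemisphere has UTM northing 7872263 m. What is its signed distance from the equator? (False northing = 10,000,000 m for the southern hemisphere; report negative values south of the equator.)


For southern: actual = 7872263 - 10000000 = -2127737 m

-2127737 m


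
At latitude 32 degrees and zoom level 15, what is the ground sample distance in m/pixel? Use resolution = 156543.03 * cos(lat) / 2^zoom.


res = 156543.03 * cos(32) / 2^15 = 156543.03 * 0.8480481 / 32768 = 4.05 m/pixel

4.05 m/pixel


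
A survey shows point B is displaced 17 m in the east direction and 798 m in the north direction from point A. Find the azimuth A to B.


az = atan2(17, 798) = 1.2 deg
adjusted to 0-360: 1.2 degrees

1.2 degrees


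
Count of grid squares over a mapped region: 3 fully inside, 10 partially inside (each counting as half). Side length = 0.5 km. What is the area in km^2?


effective squares = 3 + 10 * 0.5 = 8.0
area = 8.0 * 0.25 = 2.0 km^2

2.0 km^2


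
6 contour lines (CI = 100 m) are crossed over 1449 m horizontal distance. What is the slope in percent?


elevation change = 6 * 100 = 600 m
slope = 600 / 1449 * 100 = 41.4%

41.4%


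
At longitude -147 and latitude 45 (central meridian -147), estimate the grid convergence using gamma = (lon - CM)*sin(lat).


gamma = (-147 - -147) * sin(45) = 0 * 0.707107 = 0.0 degrees

0.0 degrees


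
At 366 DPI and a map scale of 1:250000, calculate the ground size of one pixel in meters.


pixel_cm = 2.54 / 366 ≈ 0.00694 cm
ground = pixel_cm * 250000 / 100 = 2.54 * 250000 / (366 * 100) = 635000 / 36600 ≈ 17.35 m

17.35 m


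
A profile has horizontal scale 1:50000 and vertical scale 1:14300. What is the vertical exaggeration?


VE = horizontal_scale / vertical_scale = 50000 / 14300 ≈ 3.5

3.5x


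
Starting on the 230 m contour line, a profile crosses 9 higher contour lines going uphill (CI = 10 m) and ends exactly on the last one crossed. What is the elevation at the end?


elevation = 230 + 9 * 10 = 320 m

320 m


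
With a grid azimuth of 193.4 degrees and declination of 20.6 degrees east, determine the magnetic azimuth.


magnetic azimuth = grid azimuth - declination (east +ve)
mag_az = 193.4 - 20.6 = 172.8 degrees

172.8 degrees


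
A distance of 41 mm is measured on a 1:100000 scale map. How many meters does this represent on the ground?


ground = 41 mm * 100000 / 1000 = 4100.0 m

4100.0 m


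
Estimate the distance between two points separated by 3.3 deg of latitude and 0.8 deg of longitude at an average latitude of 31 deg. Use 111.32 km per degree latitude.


dlat_km = 3.3 * 111.32 = 367.356
dlon_km = 0.8 * 111.32 * cos(31) ≈ 76.336
dist = sqrt(367.356^2 + 76.336^2) ≈ 375.2 km

375.2 km


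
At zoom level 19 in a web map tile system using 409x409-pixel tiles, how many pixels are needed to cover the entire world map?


tiles per axis = 2^19 = 524288
total tiles = 524288^2 = 274877906944
pixels per axis = 524288 * 409 = 214433792
total pixels = 214433792^2 = 45981851151499264

45981851151499264 pixels


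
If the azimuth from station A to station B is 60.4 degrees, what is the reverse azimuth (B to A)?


back azimuth = (60.4 + 180) mod 360 = 240.4 degrees

240.4 degrees


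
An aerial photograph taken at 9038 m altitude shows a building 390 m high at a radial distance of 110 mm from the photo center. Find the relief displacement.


d = h * r / H = 390 * 110 / 9038 = 4.75 mm

4.75 mm


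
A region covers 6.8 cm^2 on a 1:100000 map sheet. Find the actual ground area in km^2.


ground_area = 6.8 * (100000/100)^2 = 6800000.0 m^2 = 6.8 km^2

6.8 km^2


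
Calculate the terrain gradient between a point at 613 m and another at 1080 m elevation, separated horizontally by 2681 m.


gradient = (1080 - 613) / 2681 = 467 / 2681 = 0.1742

0.1742


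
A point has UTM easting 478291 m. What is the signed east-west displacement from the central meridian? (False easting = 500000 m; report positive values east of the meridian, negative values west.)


displacement = 478291 - 500000 = -21709 m

-21709 m


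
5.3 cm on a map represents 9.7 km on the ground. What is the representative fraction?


ground = 9.7 km = 970000 cm; RF denominator = ground / map = 970000 / 5.3 ≈ 183019; RF = 1:183019

1:183019


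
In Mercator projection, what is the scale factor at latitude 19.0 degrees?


SF = 1 / cos(19.0) = 1 / 0.945519 = 1.058

1.058


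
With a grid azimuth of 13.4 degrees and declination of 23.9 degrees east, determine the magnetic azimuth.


magnetic azimuth = grid azimuth - declination (east +ve)
mag_az = 13.4 - 23.9 = 349.5 degrees

349.5 degrees


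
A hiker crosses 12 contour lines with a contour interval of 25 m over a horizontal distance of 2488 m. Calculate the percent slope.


elevation change = 12 * 25 = 300 m
slope = 300 / 2488 * 100 = 12.1%

12.1%


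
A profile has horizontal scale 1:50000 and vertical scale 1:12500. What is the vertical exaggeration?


VE = horizontal_scale / vertical_scale = 50000 / 12500 = 4.0

4.0x


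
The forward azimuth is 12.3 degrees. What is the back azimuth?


back azimuth = (12.3 + 180) mod 360 = 192.3 degrees

192.3 degrees


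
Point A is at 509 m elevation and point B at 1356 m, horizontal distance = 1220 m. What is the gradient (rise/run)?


gradient = (1356 - 509) / 1220 = 847 / 1220 = 0.6943

0.6943


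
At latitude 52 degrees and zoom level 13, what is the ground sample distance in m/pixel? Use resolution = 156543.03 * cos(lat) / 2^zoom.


res = 156543.03 * cos(52) / 2^13 = 156543.03 * 0.61566148 / 8192 = 11.76 m/pixel

11.76 m/pixel


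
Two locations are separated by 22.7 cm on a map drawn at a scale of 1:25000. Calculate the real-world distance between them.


ground = 22.7 cm * 25000 / 100 = 5675.0 m = 5.675 km

5.675 km


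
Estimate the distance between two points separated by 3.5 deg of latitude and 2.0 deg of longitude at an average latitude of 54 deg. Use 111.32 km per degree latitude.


dlat_km = 3.5 * 111.32 = 389.62
dlon_km = 2.0 * 111.32 * cos(54) ≈ 130.865
dist = sqrt(389.62^2 + 130.865^2) ≈ 411.0 km

411.0 km


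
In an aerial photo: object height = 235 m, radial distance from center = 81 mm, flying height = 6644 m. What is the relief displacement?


d = h * r / H = 235 * 81 / 6644 = 2.86 mm

2.86 mm


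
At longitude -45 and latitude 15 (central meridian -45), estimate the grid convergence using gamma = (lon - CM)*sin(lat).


gamma = (-45 - -45) * sin(15) = 0 * 0.258819 = 0.0 degrees

0.0 degrees


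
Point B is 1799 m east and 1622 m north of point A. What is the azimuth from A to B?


az = atan2(1799, 1622) = 48.0 deg
adjusted to 0-360: 48.0 degrees

48.0 degrees


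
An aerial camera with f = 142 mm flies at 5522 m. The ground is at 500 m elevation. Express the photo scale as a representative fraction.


scale = f / (H - h) = 142 mm / 5022 m = 142 / 5022000 = 1:35366

1:35366


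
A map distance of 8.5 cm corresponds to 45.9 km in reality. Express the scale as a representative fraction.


ground = 45.9 km = 4590000 cm; RF denominator = ground / map = 4590000 / 8.5 = 540000; RF = 1:540000

1:540000


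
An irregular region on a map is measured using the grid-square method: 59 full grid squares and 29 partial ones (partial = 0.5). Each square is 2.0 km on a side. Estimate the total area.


effective squares = 59 + 29 * 0.5 = 73.5
area = 73.5 * 4.0 = 294.0 km^2

294.0 km^2


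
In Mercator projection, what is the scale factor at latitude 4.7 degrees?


SF = 1 / cos(4.7) = 1 / 0.996637 = 1.003

1.003


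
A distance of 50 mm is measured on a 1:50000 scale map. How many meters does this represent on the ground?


ground = 50 mm * 50000 / 1000 = 2500.0 m

2500.0 m


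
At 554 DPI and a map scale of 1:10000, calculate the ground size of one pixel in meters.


pixel_cm = 2.54 / 554 ≈ 0.004585 cm
ground = pixel_cm * 10000 / 100 = 2.54 * 10000 / (554 * 100) = 25400 / 55400 ≈ 0.46 m

0.46 m


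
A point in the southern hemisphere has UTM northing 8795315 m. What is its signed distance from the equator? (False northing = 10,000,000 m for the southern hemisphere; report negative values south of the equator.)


For southern: actual = 8795315 - 10000000 = -1204685 m

-1204685 m


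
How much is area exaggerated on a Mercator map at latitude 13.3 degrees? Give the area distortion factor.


area_distortion = 1/cos^2(13.3) = 1.056

1.056


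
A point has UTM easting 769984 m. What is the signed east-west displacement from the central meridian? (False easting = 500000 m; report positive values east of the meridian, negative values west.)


displacement = 769984 - 500000 = 269984 m

269984 m


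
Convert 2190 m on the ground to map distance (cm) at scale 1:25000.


map_cm = 2190 * 100 / 25000 = 8.76 cm

8.76 cm


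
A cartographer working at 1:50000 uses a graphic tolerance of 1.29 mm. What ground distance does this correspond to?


ground = 1.29 mm * 50000 / 1000 = 64.5 m

64.5 m


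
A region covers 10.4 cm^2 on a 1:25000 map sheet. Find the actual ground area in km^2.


ground_area = 10.4 * (25000/100)^2 = 650000.0 m^2 = 0.65 km^2

0.65 km^2


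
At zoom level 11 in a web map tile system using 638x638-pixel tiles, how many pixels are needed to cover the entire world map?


tiles per axis = 2^11 = 2048
total tiles = 2048^2 = 4194304
pixels per axis = 2048 * 638 = 1306624
total pixels = 1306624^2 = 1707266277376

1707266277376 pixels


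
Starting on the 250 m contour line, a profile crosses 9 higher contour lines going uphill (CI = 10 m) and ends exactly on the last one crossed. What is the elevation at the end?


elevation = 250 + 9 * 10 = 340 m

340 m


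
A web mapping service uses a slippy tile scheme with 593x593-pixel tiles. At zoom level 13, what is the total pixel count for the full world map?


tiles per axis = 2^13 = 8192
total tiles = 8192^2 = 67108864
pixels per axis = 8192 * 593 = 4857856
total pixels = 4857856^2 = 23598764916736

23598764916736 pixels


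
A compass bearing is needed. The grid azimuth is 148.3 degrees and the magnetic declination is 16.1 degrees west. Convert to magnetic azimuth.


magnetic azimuth = grid azimuth - declination (east +ve)
mag_az = 148.3 - -16.1 = 164.4 degrees

164.4 degrees


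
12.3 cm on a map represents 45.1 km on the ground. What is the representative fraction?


ground = 45.1 km = 4510000 cm; RF denominator = ground / map = 4510000 / 12.3 ≈ 366667; RF = 1:366667

1:366667


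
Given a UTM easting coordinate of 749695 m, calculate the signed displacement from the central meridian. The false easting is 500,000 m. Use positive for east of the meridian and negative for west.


displacement = 749695 - 500000 = 249695 m

249695 m


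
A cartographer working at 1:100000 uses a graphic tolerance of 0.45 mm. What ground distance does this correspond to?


ground = 0.45 mm * 100000 / 1000 = 45.0 m

45.0 m


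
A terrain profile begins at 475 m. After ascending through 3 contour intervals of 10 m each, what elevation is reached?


elevation = 475 + 3 * 10 = 505 m

505 m


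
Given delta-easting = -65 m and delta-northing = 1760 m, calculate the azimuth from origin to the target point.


az = atan2(-65, 1760) = -2.1 deg
adjusted to 0-360: 357.9 degrees

357.9 degrees


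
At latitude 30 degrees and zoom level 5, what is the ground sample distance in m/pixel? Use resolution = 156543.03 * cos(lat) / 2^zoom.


res = 156543.03 * cos(30) / 2^5 = 156543.03 * 0.8660254 / 32 = 4236.57 m/pixel

4236.57 m/pixel


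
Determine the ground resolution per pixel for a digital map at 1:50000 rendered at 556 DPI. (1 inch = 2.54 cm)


pixel_cm = 2.54 / 556 ≈ 0.004568 cm
ground = pixel_cm * 50000 / 100 = 2.54 * 50000 / (556 * 100) = 127000 / 55600 ≈ 2.28 m

2.28 m


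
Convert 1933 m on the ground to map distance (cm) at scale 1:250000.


map_cm = 1933 * 100 / 250000 = 0.7732 cm ≈ 0.77 cm

0.77 cm


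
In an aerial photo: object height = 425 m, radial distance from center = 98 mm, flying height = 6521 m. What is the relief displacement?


d = h * r / H = 425 * 98 / 6521 = 6.39 mm

6.39 mm


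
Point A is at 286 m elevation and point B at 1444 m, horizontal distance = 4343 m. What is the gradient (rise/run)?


gradient = (1444 - 286) / 4343 = 1158 / 4343 = 0.2666

0.2666


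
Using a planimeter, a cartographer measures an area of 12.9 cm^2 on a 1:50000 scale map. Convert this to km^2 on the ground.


ground_area = 12.9 * (50000/100)^2 = 3225000.0 m^2 = 3.225 km^2

3.225 km^2


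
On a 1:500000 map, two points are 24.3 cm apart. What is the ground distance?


ground = 24.3 cm * 500000 / 100 = 121500.0 m = 121.5 km

121.5 km


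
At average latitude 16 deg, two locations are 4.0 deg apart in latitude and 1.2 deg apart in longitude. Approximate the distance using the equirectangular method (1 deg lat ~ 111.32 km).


dlat_km = 4.0 * 111.32 = 445.28
dlon_km = 1.2 * 111.32 * cos(16) ≈ 128.409
dist = sqrt(445.28^2 + 128.409^2) ≈ 463.4 km

463.4 km


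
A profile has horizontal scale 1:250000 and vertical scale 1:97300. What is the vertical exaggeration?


VE = horizontal_scale / vertical_scale = 250000 / 97300 ≈ 2.6

2.6x


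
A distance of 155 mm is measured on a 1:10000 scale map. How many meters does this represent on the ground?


ground = 155 mm * 10000 / 1000 = 1550.0 m

1550.0 m


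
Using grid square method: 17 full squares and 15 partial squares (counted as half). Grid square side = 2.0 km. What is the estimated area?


effective squares = 17 + 15 * 0.5 = 24.5
area = 24.5 * 4.0 = 98.0 km^2

98.0 km^2


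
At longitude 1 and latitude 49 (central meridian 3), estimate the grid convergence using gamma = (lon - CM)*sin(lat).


gamma = (1 - 3) * sin(49) = -2 * 0.75471 = -1.509 degrees

-1.509 degrees


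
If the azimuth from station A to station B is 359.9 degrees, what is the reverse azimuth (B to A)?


back azimuth = (359.9 + 180) mod 360 = 179.9 degrees

179.9 degrees


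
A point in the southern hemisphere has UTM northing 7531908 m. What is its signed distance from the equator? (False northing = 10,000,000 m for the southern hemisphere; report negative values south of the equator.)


For southern: actual = 7531908 - 10000000 = -2468092 m

-2468092 m


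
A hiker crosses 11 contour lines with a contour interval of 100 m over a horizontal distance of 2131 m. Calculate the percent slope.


elevation change = 11 * 100 = 1100 m
slope = 1100 / 2131 * 100 = 51.6%

51.6%


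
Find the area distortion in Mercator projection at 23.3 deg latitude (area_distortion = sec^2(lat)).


area_distortion = 1/cos^2(23.3) = 1.185

1.185


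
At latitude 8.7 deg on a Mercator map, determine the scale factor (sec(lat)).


SF = 1 / cos(8.7) = 1 / 0.988494 = 1.012

1.012


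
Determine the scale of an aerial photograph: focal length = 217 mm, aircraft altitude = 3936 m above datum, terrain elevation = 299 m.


scale = f / (H - h) = 217 mm / 3637 m = 217 / 3637000 = 1:16760

1:16760


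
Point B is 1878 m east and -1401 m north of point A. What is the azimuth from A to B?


az = atan2(1878, -1401) = 126.7 deg
adjusted to 0-360: 126.7 degrees

126.7 degrees


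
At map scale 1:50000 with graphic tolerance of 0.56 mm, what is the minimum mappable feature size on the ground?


ground = 0.56 mm * 50000 / 1000 = 28.0 m

28.0 m


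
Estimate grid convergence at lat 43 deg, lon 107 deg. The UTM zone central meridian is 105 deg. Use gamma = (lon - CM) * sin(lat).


gamma = (107 - 105) * sin(43) = 2 * 0.681998 = 1.364 degrees

1.364 degrees


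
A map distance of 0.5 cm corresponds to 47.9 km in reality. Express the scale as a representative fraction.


ground = 47.9 km = 4790000 cm; RF denominator = ground / map = 4790000 / 0.5 = 9580000; RF = 1:9580000

1:9580000


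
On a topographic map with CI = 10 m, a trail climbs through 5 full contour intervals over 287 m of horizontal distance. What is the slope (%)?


elevation change = 5 * 10 = 50 m
slope = 50 / 287 * 100 = 17.4%

17.4%


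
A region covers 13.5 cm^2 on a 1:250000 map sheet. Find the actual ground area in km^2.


ground_area = 13.5 * (250000/100)^2 = 84375000.0 m^2 = 84.375 km^2

84.375 km^2


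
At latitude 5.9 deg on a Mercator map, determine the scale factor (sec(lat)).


SF = 1 / cos(5.9) = 1 / 0.994703 = 1.005

1.005


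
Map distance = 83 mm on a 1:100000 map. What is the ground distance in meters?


ground = 83 mm * 100000 / 1000 = 8300.0 m

8300.0 m


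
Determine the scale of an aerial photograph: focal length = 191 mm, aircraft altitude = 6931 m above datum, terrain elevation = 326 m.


scale = f / (H - h) = 191 mm / 6605 m = 191 / 6605000 = 1:34581

1:34581


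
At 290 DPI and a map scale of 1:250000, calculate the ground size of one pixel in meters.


pixel_cm = 2.54 / 290 ≈ 0.008759 cm
ground = pixel_cm * 250000 / 100 = 2.54 * 250000 / (290 * 100) = 635000 / 29000 ≈ 21.9 m

21.9 m


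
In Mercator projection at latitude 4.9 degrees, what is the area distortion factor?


area_distortion = 1/cos^2(4.9) = 1.007

1.007


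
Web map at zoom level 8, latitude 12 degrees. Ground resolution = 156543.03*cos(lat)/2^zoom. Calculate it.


res = 156543.03 * cos(12) / 2^8 = 156543.03 * 0.9781476 / 256 = 598.13 m/pixel

598.13 m/pixel


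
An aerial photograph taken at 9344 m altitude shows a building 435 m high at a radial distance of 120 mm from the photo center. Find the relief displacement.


d = h * r / H = 435 * 120 / 9344 = 5.59 mm

5.59 mm


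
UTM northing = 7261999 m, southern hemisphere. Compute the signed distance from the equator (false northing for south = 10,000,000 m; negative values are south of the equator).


For southern: actual = 7261999 - 10000000 = -2738001 m

-2738001 m


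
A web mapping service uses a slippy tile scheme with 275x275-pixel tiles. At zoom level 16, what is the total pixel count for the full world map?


tiles per axis = 2^16 = 65536
total tiles = 65536^2 = 4294967296
pixels per axis = 65536 * 275 = 18022400
total pixels = 18022400^2 = 324806901760000

324806901760000 pixels


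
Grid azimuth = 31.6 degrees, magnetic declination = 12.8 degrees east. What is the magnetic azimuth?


magnetic azimuth = grid azimuth - declination (east +ve)
mag_az = 31.6 - 12.8 = 18.8 degrees

18.8 degrees


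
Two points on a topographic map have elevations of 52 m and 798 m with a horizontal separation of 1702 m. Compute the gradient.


gradient = (798 - 52) / 1702 = 746 / 1702 = 0.4383

0.4383


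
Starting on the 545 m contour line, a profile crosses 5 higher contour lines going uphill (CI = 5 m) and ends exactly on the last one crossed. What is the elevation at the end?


elevation = 545 + 5 * 5 = 570 m

570 m


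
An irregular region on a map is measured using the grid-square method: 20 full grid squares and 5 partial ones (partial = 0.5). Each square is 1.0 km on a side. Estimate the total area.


effective squares = 20 + 5 * 0.5 = 22.5
area = 22.5 * 1.0 = 22.5 km^2

22.5 km^2


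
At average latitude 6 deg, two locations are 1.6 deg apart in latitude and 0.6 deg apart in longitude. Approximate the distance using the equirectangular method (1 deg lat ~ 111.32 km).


dlat_km = 1.6 * 111.32 = 178.112
dlon_km = 0.6 * 111.32 * cos(6) ≈ 66.426
dist = sqrt(178.112^2 + 66.426^2) ≈ 190.1 km

190.1 km


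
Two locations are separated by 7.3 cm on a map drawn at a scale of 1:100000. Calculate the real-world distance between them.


ground = 7.3 cm * 100000 / 100 = 7300.0 m = 7.3 km

7.3 km


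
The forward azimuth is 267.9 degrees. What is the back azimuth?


back azimuth = (267.9 + 180) mod 360 = 87.9 degrees

87.9 degrees


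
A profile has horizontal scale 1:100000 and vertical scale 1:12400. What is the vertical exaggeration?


VE = horizontal_scale / vertical_scale = 100000 / 12400 ≈ 8.1

8.1x


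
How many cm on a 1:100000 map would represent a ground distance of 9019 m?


map_cm = 9019 * 100 / 100000 = 9.019 cm ≈ 9.02 cm

9.02 cm
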